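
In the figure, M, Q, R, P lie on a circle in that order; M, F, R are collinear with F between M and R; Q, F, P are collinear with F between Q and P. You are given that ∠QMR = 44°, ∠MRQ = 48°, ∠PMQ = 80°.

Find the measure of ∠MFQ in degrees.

1. ∠MPQ = 48°  [same arc MQ]
2. ∠MQP = 52°  [△MQP]
3. ∠MFQ = 84°  [△MFQ]

∠MFQ = 84°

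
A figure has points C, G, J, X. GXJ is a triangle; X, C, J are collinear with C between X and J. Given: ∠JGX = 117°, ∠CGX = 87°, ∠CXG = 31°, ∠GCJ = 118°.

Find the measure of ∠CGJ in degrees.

1. ∠GXJ = 31°  [C on ray XJ]
2. ∠GJX = 32°  [△GXJ]
3. ∠CJG = 32°  [C on ray JX]
4. ∠CGJ = 30°  [△GCJ]

∠CGJ = 30°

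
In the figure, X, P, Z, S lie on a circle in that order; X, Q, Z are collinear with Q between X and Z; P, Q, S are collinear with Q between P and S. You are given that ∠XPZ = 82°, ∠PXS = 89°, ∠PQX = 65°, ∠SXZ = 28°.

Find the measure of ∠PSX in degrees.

∠PSX = 37°

1. ∠SQZ = 65°  [vertical angles at Q]
2. ∠SQX = 115°  [linear pair at Q on XZ]
3. ∠PSX = 37°  [△XQS]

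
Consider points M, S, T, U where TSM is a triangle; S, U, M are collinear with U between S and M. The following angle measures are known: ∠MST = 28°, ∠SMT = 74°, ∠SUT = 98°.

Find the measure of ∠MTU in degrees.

∠MTU = 24°

1. ∠TMU = 74°  [U on ray MS]
2. ∠MUT = 82°  [linear pair at U on SM]
3. ∠MTU = 24°  [△TUM]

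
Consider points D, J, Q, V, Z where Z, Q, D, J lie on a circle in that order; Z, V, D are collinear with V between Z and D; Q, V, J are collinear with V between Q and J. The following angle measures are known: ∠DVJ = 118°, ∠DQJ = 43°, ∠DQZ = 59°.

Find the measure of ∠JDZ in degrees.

∠JDZ = 16°

1. ∠DZJ = 43°  [same arc DJ]
2. ∠DJZ = 121°  [cyclic ZQDJ, opposite ∠Q+∠J]
3. ∠JDZ = 16°  [△ZDJ]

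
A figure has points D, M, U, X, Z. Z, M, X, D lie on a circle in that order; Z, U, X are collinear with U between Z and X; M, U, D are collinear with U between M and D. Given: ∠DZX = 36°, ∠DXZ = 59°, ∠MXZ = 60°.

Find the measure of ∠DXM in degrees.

1. ∠DMZ = 59°  [same arc ZD]
2. ∠MDZ = 60°  [same arc ZM]
3. ∠DZM = 61°  [△ZMD]
4. ∠DXM = 119°  [cyclic ZMXD, opposite ∠Z+∠X]

∠DXM = 119°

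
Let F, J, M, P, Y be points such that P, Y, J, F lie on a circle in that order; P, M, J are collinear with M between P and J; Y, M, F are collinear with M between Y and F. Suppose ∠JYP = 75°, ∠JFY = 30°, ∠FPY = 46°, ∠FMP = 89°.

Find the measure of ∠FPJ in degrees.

1. ∠FJY = 134°  [cyclic PYJF, opposite ∠P+∠J]
2. ∠FYJ = 16°  [△YJF]
3. ∠FPJ = 16°  [same arc JF]

∠FPJ = 16°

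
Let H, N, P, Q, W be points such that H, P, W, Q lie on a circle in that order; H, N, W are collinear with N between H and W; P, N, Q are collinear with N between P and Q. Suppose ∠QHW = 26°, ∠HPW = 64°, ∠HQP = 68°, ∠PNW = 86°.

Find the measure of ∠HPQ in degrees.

∠HPQ = 38°

1. ∠HWP = 68°  [same arc HP]
2. ∠HNP = 94°  [linear pair at N on HW]
3. ∠PHW = 48°  [△HPW]
4. ∠HPQ = 38°  [△HNP]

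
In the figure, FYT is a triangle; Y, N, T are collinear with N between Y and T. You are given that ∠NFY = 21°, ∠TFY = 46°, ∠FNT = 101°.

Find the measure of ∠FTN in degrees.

∠FTN = 54°

1. ∠FNY = 79°  [linear pair at N on YT]
2. ∠FYN = 80°  [△FYN]
3. ∠FYT = 80°  [N on ray YT]
4. ∠FTY = 54°  [△FYT]
5. ∠FTN = 54°  [N on ray TY]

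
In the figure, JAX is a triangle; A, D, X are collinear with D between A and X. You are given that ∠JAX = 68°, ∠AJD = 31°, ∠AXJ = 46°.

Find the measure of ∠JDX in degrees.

∠JDX = 99°

1. ∠DAJ = 68°  [D on ray AX]
2. ∠ADJ = 81°  [△JAD]
3. ∠JDX = 99°  [linear pair at D on AX]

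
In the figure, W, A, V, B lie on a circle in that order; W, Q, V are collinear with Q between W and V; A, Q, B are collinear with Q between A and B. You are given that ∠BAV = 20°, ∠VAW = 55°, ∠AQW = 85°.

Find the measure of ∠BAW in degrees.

∠BAW = 35°

1. ∠BWV = 20°  [same arc VB]
2. ∠VBW = 125°  [cyclic WAVB, opposite ∠A+∠B]
3. ∠BVW = 35°  [△WVB]
4. ∠BAW = 35°  [same arc WB]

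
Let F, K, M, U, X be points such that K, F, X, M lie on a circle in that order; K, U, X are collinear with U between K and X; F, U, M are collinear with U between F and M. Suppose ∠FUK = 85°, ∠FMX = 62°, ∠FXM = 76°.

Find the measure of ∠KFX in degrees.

∠KFX = 75°

1. ∠FUX = 95°  [linear pair at U on KX]
2. ∠FKX = 62°  [same arc FX]
3. ∠MFX = 42°  [△FXM]
4. ∠FXK = 43°  [△FUX]
5. ∠KFX = 75°  [△KFX]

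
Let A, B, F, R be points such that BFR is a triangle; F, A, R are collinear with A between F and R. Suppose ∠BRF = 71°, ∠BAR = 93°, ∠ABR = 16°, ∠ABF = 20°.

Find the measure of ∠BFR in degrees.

∠BFR = 73°

1. ∠BAF = 87°  [linear pair at A on FR]
2. ∠AFB = 73°  [△BFA]
3. ∠BFR = 73°  [A on ray FR]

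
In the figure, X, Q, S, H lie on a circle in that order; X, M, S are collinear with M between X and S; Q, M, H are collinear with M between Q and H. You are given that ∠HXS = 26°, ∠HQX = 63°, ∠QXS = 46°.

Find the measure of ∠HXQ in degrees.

∠HXQ = 72°

1. ∠HQS = 26°  [same arc SH]
2. ∠QHS = 46°  [same arc QS]
3. ∠HSQ = 108°  [△QSH]
4. ∠HXQ = 72°  [cyclic XQSH, opposite ∠X+∠S]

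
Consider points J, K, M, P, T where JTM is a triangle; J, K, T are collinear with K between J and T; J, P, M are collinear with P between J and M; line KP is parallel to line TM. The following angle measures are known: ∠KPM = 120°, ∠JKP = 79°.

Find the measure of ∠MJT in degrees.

1. ∠JPK = 60°  [linear pair at P on JM]
2. ∠KJP = 41°  [△JKP]
3. ∠MJT = 41°  [K on JT, P on JM]

∠MJT = 41°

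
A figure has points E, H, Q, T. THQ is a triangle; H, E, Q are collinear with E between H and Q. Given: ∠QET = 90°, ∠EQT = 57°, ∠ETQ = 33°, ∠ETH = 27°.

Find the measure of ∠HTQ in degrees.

∠HTQ = 60°

1. ∠HET = 90°  [linear pair at E on HQ]
2. ∠HQT = 57°  [E on ray QH]
3. ∠EHT = 63°  [△THE]
4. ∠QHT = 63°  [E on ray HQ]
5. ∠HTQ = 60°  [△THQ]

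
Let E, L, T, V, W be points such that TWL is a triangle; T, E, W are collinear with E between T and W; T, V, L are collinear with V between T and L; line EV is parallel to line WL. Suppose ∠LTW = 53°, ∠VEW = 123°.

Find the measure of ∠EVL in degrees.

∠EVL = 110°

1. ∠ETV = 53°  [E on TW, V on TL]
2. ∠TEV = 57°  [linear pair at E on TW]
3. ∠EVT = 70°  [△TEV]
4. ∠EVL = 110°  [linear pair at V on TL]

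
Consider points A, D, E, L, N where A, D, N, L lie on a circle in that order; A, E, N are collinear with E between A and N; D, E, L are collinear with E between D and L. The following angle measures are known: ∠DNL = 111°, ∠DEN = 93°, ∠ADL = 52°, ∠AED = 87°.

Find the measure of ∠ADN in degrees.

1. ∠DAL = 69°  [cyclic ADNL, opposite ∠A+∠N]
2. ∠ALD = 59°  [△ADL]
3. ∠DAN = 41°  [△AED]
4. ∠AND = 59°  [same arc AD]
5. ∠ADN = 80°  [△ADN]

∠ADN = 80°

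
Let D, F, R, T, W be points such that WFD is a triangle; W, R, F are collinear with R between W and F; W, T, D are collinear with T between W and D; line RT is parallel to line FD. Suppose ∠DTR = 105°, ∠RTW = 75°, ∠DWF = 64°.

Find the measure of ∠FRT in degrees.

∠FRT = 139°

1. ∠FDW = 75°  [RT∥FD, corresponding at T]
2. ∠DFW = 41°  [△WFD]
3. ∠TRW = 41°  [RT∥FD, corresponding at R]
4. ∠FRT = 139°  [linear pair at R on WF]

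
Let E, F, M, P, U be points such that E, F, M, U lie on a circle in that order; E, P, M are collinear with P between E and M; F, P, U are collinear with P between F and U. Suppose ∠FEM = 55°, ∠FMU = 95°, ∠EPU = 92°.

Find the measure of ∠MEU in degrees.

1. ∠FUM = 55°  [same arc FM]
2. ∠MFU = 30°  [△FMU]
3. ∠MEU = 30°  [same arc MU]

∠MEU = 30°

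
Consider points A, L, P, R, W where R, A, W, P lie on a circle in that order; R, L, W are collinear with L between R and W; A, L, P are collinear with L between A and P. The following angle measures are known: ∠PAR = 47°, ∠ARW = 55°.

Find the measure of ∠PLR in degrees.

∠PLR = 102°

1. ∠PWR = 47°  [same arc RP]
2. ∠APW = 55°  [same arc AW]
3. ∠PLW = 78°  [△WLP]
4. ∠PLR = 102°  [linear pair at L on RW]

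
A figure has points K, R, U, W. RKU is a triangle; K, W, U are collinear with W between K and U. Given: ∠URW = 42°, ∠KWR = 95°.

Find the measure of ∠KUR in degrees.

∠KUR = 53°

1. ∠RWU = 85°  [linear pair at W on KU]
2. ∠RUW = 53°  [△RWU]
3. ∠KUR = 53°  [W on ray UK]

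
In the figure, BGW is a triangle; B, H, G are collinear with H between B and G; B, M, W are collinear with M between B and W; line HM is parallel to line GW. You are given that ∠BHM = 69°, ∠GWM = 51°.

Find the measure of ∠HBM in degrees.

∠HBM = 60°

1. ∠BGW = 69°  [HM∥GW, corresponding at H]
2. ∠BWG = 51°  [M on ray WB]
3. ∠GBW = 60°  [△BGW]
4. ∠HBM = 60°  [H on BG, M on BW]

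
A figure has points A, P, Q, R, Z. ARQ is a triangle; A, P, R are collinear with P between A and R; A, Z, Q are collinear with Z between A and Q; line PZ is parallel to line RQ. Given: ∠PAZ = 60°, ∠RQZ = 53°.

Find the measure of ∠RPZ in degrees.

∠RPZ = 113°

1. ∠QAR = 60°  [P on AR, Z on AQ]
2. ∠AQR = 53°  [Z on ray QA]
3. ∠ARQ = 67°  [△ARQ]
4. ∠APZ = 67°  [PZ∥RQ, corresponding at P]
5. ∠RPZ = 113°  [linear pair at P on AR]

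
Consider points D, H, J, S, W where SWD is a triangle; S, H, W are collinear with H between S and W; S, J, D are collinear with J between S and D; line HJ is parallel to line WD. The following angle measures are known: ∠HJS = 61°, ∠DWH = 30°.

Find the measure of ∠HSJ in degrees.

∠HSJ = 89°

1. ∠SDW = 61°  [HJ∥WD, corresponding at J]
2. ∠DWS = 30°  [H on ray WS]
3. ∠DSW = 89°  [△SWD]
4. ∠HSJ = 89°  [H on SW, J on SD]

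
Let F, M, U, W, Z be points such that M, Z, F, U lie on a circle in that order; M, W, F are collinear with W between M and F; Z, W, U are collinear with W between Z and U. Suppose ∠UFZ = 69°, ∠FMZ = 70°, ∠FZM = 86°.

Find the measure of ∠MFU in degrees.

1. ∠FUZ = 70°  [same arc ZF]
2. ∠FUM = 94°  [cyclic MZFU, opposite ∠Z+∠U]
3. ∠FZU = 41°  [△ZFU]
4. ∠FMU = 41°  [same arc FU]
5. ∠MFU = 45°  [△MFU]

∠MFU = 45°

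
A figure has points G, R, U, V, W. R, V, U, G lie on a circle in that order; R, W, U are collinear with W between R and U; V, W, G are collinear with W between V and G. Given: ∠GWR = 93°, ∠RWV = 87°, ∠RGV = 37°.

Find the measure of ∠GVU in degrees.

∠GVU = 50°

1. ∠UWV = 93°  [vertical angles at W]
2. ∠RUV = 37°  [same arc RV]
3. ∠GVU = 50°  [△VWU]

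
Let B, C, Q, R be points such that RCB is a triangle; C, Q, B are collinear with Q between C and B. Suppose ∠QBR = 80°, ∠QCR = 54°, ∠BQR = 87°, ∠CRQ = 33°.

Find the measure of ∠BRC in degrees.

∠BRC = 46°

1. ∠CBR = 80°  [Q on ray BC]
2. ∠BCR = 54°  [Q on ray CB]
3. ∠BRC = 46°  [△RCB]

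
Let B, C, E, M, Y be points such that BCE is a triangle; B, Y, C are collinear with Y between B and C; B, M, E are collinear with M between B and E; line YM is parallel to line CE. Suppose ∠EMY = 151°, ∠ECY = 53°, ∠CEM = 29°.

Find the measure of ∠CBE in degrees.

1. ∠BCE = 53°  [Y on ray CB]
2. ∠BEC = 29°  [M on ray EB]
3. ∠CBE = 98°  [△BCE]

∠CBE = 98°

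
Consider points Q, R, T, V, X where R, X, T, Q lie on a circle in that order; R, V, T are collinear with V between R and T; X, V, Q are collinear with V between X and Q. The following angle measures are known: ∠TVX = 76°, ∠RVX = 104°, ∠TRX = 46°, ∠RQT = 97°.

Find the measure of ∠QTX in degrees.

1. ∠TQX = 46°  [same arc XT]
2. ∠RXT = 83°  [cyclic RXTQ, opposite ∠X+∠Q]
3. ∠RTX = 51°  [△RXT]
4. ∠QXT = 53°  [△XVT]
5. ∠QTX = 81°  [△XTQ]

∠QTX = 81°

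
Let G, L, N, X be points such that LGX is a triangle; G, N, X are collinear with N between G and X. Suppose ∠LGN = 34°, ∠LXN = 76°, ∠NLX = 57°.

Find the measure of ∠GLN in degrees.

1. ∠LNX = 47°  [△LNX]
2. ∠GNL = 133°  [linear pair at N on GX]
3. ∠GLN = 13°  [△LGN]

∠GLN = 13°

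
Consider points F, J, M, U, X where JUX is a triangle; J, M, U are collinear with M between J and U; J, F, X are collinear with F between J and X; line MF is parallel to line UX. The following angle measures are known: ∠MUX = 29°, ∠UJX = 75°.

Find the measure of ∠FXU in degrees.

∠FXU = 76°

1. ∠JUX = 29°  [M on ray UJ]
2. ∠JXU = 76°  [△JUX]
3. ∠FXU = 76°  [F on ray XJ]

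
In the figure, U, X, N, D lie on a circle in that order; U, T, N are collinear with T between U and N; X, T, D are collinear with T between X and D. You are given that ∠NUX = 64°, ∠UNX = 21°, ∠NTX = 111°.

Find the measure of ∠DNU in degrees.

∠DNU = 47°

1. ∠NXU = 95°  [△UXN]
2. ∠UDX = 21°  [same arc UX]
3. ∠DTU = 111°  [vertical angles at T]
4. ∠NDU = 85°  [cyclic UXND, opposite ∠X+∠D]
5. ∠DUN = 48°  [△UTD]
6. ∠DNU = 47°  [△UND]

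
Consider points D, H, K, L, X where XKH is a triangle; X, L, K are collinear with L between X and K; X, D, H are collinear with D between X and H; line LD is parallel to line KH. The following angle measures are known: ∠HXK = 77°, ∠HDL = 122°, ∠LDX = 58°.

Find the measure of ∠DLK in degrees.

∠DLK = 135°

1. ∠DXL = 77°  [L on XK, D on XH]
2. ∠DLX = 45°  [△XLD]
3. ∠DLK = 135°  [linear pair at L on XK]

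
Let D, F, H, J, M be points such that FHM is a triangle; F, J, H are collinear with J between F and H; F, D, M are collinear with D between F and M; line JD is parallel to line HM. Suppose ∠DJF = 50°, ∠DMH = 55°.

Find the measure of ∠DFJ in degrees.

1. ∠FHM = 50°  [JD∥HM, corresponding at J]
2. ∠FMH = 55°  [D on ray MF]
3. ∠HFM = 75°  [△FHM]
4. ∠DFJ = 75°  [J on FH, D on FM]

∠DFJ = 75°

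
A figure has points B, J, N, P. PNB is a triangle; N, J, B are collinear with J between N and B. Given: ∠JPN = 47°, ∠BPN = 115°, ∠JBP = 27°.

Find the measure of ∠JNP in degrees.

1. ∠NBP = 27°  [J on ray BN]
2. ∠BNP = 38°  [△PNB]
3. ∠JNP = 38°  [J on ray NB]

∠JNP = 38°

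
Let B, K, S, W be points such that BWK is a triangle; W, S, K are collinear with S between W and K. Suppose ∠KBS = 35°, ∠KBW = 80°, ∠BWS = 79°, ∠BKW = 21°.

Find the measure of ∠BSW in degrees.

1. ∠BKS = 21°  [S on ray KW]
2. ∠BSK = 124°  [△BSK]
3. ∠BSW = 56°  [linear pair at S on WK]

∠BSW = 56°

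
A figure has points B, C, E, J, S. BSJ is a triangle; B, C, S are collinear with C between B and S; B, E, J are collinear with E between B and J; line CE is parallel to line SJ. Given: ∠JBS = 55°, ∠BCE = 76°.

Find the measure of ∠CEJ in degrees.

∠CEJ = 131°

1. ∠CBE = 55°  [C on BS, E on BJ]
2. ∠BEC = 49°  [△BCE]
3. ∠CEJ = 131°  [linear pair at E on BJ]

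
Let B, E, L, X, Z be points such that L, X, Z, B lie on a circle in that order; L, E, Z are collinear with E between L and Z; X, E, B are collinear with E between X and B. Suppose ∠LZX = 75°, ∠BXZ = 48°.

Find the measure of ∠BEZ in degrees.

1. ∠LBX = 75°  [same arc LX]
2. ∠BLZ = 48°  [same arc ZB]
3. ∠BEL = 57°  [△LEB]
4. ∠BEZ = 123°  [linear pair at E on LZ]

∠BEZ = 123°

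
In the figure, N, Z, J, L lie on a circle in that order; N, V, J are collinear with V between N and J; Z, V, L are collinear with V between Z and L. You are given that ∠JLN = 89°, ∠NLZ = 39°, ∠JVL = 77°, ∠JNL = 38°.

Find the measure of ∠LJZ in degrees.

∠LJZ = 92°

1. ∠LJN = 53°  [△NJL]
2. ∠JLZ = 50°  [△JVL]
3. ∠JZL = 38°  [same arc JL]
4. ∠LJZ = 92°  [△ZJL]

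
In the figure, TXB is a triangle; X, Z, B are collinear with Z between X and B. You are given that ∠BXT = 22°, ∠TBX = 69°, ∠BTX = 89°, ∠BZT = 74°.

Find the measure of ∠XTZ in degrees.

1. ∠TXZ = 22°  [Z on ray XB]
2. ∠TZX = 106°  [linear pair at Z on XB]
3. ∠XTZ = 52°  [△TXZ]

∠XTZ = 52°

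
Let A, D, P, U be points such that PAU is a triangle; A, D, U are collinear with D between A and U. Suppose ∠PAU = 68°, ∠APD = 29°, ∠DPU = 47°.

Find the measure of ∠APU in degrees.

∠APU = 76°

1. ∠DAP = 68°  [D on ray AU]
2. ∠ADP = 83°  [△PAD]
3. ∠PDU = 97°  [linear pair at D on AU]
4. ∠DUP = 36°  [△PDU]
5. ∠AUP = 36°  [D on ray UA]
6. ∠APU = 76°  [△PAU]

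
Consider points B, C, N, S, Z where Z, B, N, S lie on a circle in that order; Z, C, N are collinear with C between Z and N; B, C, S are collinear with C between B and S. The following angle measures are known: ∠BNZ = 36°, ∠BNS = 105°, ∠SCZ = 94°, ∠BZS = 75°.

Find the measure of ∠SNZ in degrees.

1. ∠BSZ = 36°  [same arc ZB]
2. ∠SBZ = 69°  [△ZBS]
3. ∠SNZ = 69°  [same arc ZS]

∠SNZ = 69°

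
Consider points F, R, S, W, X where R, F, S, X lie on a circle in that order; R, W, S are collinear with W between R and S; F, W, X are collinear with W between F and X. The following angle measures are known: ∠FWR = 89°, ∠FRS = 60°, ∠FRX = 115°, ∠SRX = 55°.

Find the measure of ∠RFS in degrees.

∠RFS = 86°

1. ∠FWS = 91°  [linear pair at W on RS]
2. ∠SFX = 55°  [same arc SX]
3. ∠FSR = 34°  [△FWS]
4. ∠RFS = 86°  [△RFS]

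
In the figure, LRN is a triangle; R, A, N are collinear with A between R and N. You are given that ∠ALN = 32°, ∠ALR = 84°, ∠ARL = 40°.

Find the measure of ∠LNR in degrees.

1. ∠LAR = 56°  [△LRA]
2. ∠LAN = 124°  [linear pair at A on RN]
3. ∠ANL = 24°  [△LAN]
4. ∠LNR = 24°  [A on ray NR]

∠LNR = 24°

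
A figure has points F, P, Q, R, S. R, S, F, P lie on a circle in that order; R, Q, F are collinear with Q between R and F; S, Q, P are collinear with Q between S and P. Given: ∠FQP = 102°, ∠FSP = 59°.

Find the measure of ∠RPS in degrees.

1. ∠PQR = 78°  [linear pair at Q on RF]
2. ∠FRP = 59°  [same arc FP]
3. ∠RPS = 43°  [△RQP]

∠RPS = 43°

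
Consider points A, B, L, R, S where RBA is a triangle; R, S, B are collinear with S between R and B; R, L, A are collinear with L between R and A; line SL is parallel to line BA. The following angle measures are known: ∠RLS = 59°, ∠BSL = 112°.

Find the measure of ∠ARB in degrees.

1. ∠LSR = 68°  [linear pair at S on RB]
2. ∠LRS = 53°  [△RSL]
3. ∠ARB = 53°  [S on RB, L on RA]

∠ARB = 53°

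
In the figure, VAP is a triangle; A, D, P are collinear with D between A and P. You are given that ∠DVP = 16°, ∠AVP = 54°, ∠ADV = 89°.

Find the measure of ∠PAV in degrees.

1. ∠PDV = 91°  [linear pair at D on AP]
2. ∠DPV = 73°  [△VDP]
3. ∠APV = 73°  [D on ray PA]
4. ∠PAV = 53°  [△VAP]

∠PAV = 53°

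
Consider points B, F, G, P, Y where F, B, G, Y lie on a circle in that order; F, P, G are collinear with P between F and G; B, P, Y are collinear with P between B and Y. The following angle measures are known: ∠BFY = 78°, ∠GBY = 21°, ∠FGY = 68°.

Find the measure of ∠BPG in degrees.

∠BPG = 125°

1. ∠BGY = 102°  [cyclic FBGY, opposite ∠F+∠G]
2. ∠BYG = 57°  [△BGY]
3. ∠FBY = 68°  [same arc FY]
4. ∠BFG = 57°  [same arc BG]
5. ∠BPF = 55°  [△FPB]
6. ∠BPG = 125°  [linear pair at P on FG]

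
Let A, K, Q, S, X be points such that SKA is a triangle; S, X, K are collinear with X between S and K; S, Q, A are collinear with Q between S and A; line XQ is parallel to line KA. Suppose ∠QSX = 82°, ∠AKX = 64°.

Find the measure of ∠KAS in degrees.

∠KAS = 34°

1. ∠ASK = 82°  [X on SK, Q on SA]
2. ∠AKS = 64°  [X on ray KS]
3. ∠KAS = 34°  [△SKA]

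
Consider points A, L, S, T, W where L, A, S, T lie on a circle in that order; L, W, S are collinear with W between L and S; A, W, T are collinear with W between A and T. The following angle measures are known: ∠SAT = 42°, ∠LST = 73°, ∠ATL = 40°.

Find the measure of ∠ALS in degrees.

1. ∠SLT = 42°  [same arc ST]
2. ∠LTS = 65°  [△LST]
3. ∠ASL = 40°  [same arc LA]
4. ∠LAS = 115°  [cyclic LAST, opposite ∠A+∠T]
5. ∠ALS = 25°  [△LAS]

∠ALS = 25°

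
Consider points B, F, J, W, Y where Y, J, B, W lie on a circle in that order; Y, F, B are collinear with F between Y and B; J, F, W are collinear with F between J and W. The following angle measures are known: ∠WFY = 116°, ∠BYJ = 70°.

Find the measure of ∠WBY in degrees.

1. ∠BFW = 64°  [linear pair at F on YB]
2. ∠BWJ = 70°  [same arc JB]
3. ∠WBY = 46°  [△BFW]

∠WBY = 46°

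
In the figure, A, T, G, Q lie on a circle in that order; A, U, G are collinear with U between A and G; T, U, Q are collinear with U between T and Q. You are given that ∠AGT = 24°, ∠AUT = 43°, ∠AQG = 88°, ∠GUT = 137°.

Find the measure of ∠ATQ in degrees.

1. ∠ATG = 92°  [cyclic ATGQ, opposite ∠T+∠Q]
2. ∠GAT = 64°  [△ATG]
3. ∠ATQ = 73°  [△AUT]

∠ATQ = 73°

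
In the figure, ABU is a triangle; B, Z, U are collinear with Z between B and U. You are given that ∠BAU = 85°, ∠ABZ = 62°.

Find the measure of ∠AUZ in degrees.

∠AUZ = 33°

1. ∠ABU = 62°  [Z on ray BU]
2. ∠AUB = 33°  [△ABU]
3. ∠AUZ = 33°  [Z on ray UB]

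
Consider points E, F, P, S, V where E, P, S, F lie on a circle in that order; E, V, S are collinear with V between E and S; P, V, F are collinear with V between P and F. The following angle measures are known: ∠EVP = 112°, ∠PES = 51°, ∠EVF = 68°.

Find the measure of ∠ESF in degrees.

∠ESF = 17°

1. ∠FVS = 112°  [vertical angles at V]
2. ∠PFS = 51°  [same arc PS]
3. ∠ESF = 17°  [△SVF]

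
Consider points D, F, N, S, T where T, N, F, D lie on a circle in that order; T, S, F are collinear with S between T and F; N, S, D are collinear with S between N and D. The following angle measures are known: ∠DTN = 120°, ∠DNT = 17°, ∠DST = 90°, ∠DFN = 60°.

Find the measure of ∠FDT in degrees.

∠FDT = 116°

1. ∠NDT = 43°  [△TND]
2. ∠DFT = 17°  [same arc TD]
3. ∠DTF = 47°  [△TSD]
4. ∠FDT = 116°  [△TFD]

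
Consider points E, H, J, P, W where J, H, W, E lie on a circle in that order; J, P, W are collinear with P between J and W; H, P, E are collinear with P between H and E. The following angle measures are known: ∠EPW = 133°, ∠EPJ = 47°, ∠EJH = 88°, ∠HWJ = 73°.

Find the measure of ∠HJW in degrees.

∠HJW = 28°

1. ∠HPW = 47°  [vertical angles at P]
2. ∠EWH = 92°  [cyclic JHWE, opposite ∠J+∠W]
3. ∠EHW = 60°  [△HPW]
4. ∠HEW = 28°  [△HWE]
5. ∠HJW = 28°  [same arc HW]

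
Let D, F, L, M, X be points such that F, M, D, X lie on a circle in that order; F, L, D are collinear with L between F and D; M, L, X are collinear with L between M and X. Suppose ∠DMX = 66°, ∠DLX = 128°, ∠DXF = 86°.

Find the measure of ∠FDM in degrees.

∠FDM = 62°

1. ∠DFX = 66°  [same arc DX]
2. ∠FLX = 52°  [linear pair at L on FD]
3. ∠FXM = 62°  [△FLX]
4. ∠FDM = 62°  [same arc FM]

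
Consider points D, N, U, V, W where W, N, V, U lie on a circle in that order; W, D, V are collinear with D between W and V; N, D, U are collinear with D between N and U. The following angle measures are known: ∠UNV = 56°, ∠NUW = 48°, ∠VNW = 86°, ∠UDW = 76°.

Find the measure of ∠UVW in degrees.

1. ∠UWV = 56°  [same arc VU]
2. ∠VUW = 94°  [cyclic WNVU, opposite ∠N+∠U]
3. ∠UVW = 30°  [△WVU]

∠UVW = 30°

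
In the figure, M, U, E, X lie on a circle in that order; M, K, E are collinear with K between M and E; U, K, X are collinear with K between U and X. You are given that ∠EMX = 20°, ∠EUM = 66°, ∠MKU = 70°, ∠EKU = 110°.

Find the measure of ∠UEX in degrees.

1. ∠EUX = 20°  [same arc EX]
2. ∠EXM = 114°  [cyclic MUEX, opposite ∠U+∠X]
3. ∠EKX = 70°  [vertical angles at K]
4. ∠MEX = 46°  [△MEX]
5. ∠EXU = 64°  [△EKX]
6. ∠UEX = 96°  [△UEX]

∠UEX = 96°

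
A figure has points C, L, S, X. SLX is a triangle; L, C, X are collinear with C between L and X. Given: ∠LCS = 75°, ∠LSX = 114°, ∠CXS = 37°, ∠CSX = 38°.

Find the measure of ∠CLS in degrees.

1. ∠LXS = 37°  [C on ray XL]
2. ∠SLX = 29°  [△SLX]
3. ∠CLS = 29°  [C on ray LX]

∠CLS = 29°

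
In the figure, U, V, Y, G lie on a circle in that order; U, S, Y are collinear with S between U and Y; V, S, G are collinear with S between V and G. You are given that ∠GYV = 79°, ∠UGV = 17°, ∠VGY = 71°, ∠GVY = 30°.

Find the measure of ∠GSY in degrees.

∠GSY = 47°

1. ∠GUV = 101°  [cyclic UVYG, opposite ∠U+∠Y]
2. ∠GVU = 62°  [△UVG]
3. ∠GYU = 62°  [same arc UG]
4. ∠GSY = 47°  [△YSG]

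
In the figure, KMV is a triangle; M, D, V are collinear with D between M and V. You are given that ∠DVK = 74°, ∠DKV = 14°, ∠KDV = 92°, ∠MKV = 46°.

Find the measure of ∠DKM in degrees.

∠DKM = 32°

1. ∠KVM = 74°  [D on ray VM]
2. ∠KDM = 88°  [linear pair at D on MV]
3. ∠KMV = 60°  [△KMV]
4. ∠DMK = 60°  [D on ray MV]
5. ∠DKM = 32°  [△KMD]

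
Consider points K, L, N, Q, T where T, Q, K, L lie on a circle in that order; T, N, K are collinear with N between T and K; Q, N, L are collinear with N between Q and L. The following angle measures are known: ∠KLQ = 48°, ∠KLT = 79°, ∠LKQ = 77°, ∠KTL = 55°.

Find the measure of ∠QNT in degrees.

1. ∠KTQ = 48°  [same arc QK]
2. ∠KQL = 55°  [△QKL]
3. ∠KQT = 101°  [cyclic TQKL, opposite ∠Q+∠L]
4. ∠QKT = 31°  [△TQK]
5. ∠KNQ = 94°  [△QNK]
6. ∠QNT = 86°  [linear pair at N on TK]

∠QNT = 86°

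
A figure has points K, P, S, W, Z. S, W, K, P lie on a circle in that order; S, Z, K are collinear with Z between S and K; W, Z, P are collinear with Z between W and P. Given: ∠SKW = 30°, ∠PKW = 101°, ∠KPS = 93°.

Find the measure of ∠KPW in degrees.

∠KPW = 63°

1. ∠KWS = 87°  [cyclic SWKP, opposite ∠W+∠P]
2. ∠KSW = 63°  [△SWK]
3. ∠KPW = 63°  [same arc WK]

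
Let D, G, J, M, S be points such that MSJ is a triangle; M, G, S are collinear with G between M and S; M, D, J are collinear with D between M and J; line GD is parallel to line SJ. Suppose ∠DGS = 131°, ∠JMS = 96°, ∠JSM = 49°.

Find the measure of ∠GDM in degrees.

1. ∠DGM = 49°  [linear pair at G on MS]
2. ∠DMG = 96°  [G on MS, D on MJ]
3. ∠GDM = 35°  [△MGD]

∠GDM = 35°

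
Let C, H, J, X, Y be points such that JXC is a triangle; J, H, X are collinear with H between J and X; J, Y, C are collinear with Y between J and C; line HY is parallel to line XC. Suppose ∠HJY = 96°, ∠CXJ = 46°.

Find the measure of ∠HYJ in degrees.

1. ∠CJX = 96°  [H on JX, Y on JC]
2. ∠JCX = 38°  [△JXC]
3. ∠HYJ = 38°  [HY∥XC, corresponding at Y]

∠HYJ = 38°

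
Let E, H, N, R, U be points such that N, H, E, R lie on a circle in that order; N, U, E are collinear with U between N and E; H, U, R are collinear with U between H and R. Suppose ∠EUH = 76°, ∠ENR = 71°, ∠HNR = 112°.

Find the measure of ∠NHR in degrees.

∠NHR = 35°

1. ∠NUR = 76°  [vertical angles at U]
2. ∠HRN = 33°  [△NUR]
3. ∠NHR = 35°  [△NHR]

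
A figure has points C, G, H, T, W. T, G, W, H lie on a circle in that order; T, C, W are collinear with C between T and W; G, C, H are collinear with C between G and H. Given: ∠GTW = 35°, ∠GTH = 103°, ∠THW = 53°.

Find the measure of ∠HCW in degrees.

∠HCW = 86°

1. ∠GHW = 35°  [same arc GW]
2. ∠GWH = 77°  [cyclic TGWH, opposite ∠T+∠W]
3. ∠HGW = 68°  [△GWH]
4. ∠HTW = 68°  [same arc WH]
5. ∠HWT = 59°  [△TWH]
6. ∠HCW = 86°  [△WCH]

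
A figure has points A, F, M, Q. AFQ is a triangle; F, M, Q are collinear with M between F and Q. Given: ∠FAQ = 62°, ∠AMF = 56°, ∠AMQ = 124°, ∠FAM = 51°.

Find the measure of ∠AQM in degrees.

∠AQM = 45°

1. ∠AFM = 73°  [△AFM]
2. ∠AFQ = 73°  [M on ray FQ]
3. ∠AQF = 45°  [△AFQ]
4. ∠AQM = 45°  [M on ray QF]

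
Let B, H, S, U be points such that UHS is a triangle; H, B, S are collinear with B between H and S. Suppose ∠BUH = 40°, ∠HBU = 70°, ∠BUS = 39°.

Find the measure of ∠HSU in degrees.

1. ∠SBU = 110°  [linear pair at B on HS]
2. ∠BSU = 31°  [△UBS]
3. ∠HSU = 31°  [B on ray SH]

∠HSU = 31°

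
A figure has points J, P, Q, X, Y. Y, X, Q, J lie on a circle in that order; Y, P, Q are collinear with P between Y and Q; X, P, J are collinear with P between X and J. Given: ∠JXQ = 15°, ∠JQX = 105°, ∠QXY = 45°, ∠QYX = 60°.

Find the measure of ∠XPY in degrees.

1. ∠JYQ = 15°  [same arc QJ]
2. ∠QJX = 60°  [△XQJ]
3. ∠QJY = 135°  [cyclic YXQJ, opposite ∠X+∠J]
4. ∠JQY = 30°  [△YQJ]
5. ∠JPQ = 90°  [△QPJ]
6. ∠XPY = 90°  [vertical angles at P]

∠XPY = 90°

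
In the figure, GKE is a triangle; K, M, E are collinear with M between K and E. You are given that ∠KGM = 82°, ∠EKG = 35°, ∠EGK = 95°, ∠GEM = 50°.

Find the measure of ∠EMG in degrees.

∠EMG = 117°

1. ∠GKM = 35°  [M on ray KE]
2. ∠GMK = 63°  [△GKM]
3. ∠EMG = 117°  [linear pair at M on KE]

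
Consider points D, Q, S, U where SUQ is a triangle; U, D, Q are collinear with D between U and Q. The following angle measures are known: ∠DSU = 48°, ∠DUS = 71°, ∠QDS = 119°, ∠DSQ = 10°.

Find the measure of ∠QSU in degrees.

1. ∠QUS = 71°  [D on ray UQ]
2. ∠DQS = 51°  [△SDQ]
3. ∠SQU = 51°  [D on ray QU]
4. ∠QSU = 58°  [△SUQ]

∠QSU = 58°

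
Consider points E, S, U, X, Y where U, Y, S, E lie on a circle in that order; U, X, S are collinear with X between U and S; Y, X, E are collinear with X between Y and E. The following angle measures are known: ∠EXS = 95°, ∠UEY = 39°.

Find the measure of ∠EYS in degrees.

1. ∠UXY = 95°  [vertical angles at X]
2. ∠USY = 39°  [same arc UY]
3. ∠SXY = 85°  [linear pair at X on US]
4. ∠EYS = 56°  [△YXS]

∠EYS = 56°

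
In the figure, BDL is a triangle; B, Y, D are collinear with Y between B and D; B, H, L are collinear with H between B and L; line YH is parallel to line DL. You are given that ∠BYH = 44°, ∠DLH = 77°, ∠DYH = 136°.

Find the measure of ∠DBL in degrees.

1. ∠BDL = 44°  [YH∥DL, corresponding at Y]
2. ∠BLD = 77°  [H on ray LB]
3. ∠DBL = 59°  [△BDL]

∠DBL = 59°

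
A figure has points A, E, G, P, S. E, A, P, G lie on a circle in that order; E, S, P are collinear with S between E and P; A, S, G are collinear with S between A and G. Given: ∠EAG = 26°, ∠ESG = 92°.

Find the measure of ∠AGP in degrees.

∠AGP = 66°

1. ∠EPG = 26°  [same arc EG]
2. ∠GSP = 88°  [linear pair at S on EP]
3. ∠AGP = 66°  [△PSG]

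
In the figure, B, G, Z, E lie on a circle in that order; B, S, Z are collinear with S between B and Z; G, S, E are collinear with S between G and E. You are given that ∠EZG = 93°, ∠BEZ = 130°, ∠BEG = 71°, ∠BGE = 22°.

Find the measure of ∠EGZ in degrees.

∠EGZ = 28°

1. ∠BZE = 22°  [same arc BE]
2. ∠EBZ = 28°  [△BZE]
3. ∠EGZ = 28°  [same arc ZE]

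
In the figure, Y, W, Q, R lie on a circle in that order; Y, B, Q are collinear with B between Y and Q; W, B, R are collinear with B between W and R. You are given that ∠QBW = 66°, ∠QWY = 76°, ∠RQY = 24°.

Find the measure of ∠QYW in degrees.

∠QYW = 42°

1. ∠WBY = 114°  [linear pair at B on YQ]
2. ∠RWY = 24°  [same arc YR]
3. ∠QYW = 42°  [△YBW]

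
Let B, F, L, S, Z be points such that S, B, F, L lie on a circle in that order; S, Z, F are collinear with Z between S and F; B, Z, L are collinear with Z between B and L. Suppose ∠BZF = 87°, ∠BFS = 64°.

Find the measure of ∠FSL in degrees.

1. ∠LZS = 87°  [vertical angles at Z]
2. ∠BLS = 64°  [same arc SB]
3. ∠FSL = 29°  [△SZL]

∠FSL = 29°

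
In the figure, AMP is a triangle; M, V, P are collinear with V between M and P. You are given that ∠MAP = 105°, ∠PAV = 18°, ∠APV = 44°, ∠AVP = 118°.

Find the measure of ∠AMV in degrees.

∠AMV = 31°

1. ∠APM = 44°  [V on ray PM]
2. ∠AMP = 31°  [△AMP]
3. ∠AMV = 31°  [V on ray MP]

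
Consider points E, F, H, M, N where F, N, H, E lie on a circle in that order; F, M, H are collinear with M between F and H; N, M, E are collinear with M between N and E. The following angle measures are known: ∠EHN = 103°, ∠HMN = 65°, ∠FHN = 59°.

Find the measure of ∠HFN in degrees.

∠HFN = 21°

1. ∠EFN = 77°  [cyclic FNHE, opposite ∠F+∠H]
2. ∠FMN = 115°  [linear pair at M on FH]
3. ∠FEN = 59°  [same arc FN]
4. ∠ENF = 44°  [△FNE]
5. ∠HFN = 21°  [△FMN]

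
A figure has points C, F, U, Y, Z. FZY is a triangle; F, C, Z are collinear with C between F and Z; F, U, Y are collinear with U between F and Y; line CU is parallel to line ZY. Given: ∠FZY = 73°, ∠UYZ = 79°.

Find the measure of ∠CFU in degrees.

∠CFU = 28°

1. ∠FYZ = 79°  [U on ray YF]
2. ∠YFZ = 28°  [△FZY]
3. ∠CFU = 28°  [C on FZ, U on FY]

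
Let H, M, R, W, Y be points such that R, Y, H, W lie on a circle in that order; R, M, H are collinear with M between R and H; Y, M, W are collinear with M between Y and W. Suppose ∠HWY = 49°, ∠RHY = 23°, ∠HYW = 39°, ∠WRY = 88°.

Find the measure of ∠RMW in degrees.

∠RMW = 118°

1. ∠RWY = 23°  [same arc RY]
2. ∠HRW = 39°  [same arc HW]
3. ∠RMW = 118°  [△RMW]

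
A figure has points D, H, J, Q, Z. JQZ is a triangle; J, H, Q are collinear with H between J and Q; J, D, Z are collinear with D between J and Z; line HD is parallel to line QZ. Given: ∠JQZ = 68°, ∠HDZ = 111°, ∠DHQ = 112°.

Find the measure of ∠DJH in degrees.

1. ∠DHJ = 68°  [HD∥QZ, corresponding at H]
2. ∠HDJ = 69°  [linear pair at D on JZ]
3. ∠DJH = 43°  [△JHD]

∠DJH = 43°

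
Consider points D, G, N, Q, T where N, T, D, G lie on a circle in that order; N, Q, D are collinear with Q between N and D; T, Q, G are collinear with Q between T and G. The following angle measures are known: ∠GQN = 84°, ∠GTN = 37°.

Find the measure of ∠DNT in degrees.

1. ∠DQT = 84°  [vertical angles at Q]
2. ∠NQT = 96°  [linear pair at Q on ND]
3. ∠DNT = 47°  [△NQT]

∠DNT = 47°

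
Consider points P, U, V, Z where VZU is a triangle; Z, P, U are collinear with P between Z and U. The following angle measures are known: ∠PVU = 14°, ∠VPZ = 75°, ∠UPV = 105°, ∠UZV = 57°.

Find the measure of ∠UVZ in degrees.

1. ∠PUV = 61°  [△VPU]
2. ∠VUZ = 61°  [P on ray UZ]
3. ∠UVZ = 62°  [△VZU]

∠UVZ = 62°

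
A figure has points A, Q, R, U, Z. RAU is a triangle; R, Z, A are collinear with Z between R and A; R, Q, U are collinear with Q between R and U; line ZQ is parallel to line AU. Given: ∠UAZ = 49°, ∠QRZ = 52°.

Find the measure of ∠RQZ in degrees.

1. ∠RAU = 49°  [Z on ray AR]
2. ∠ARU = 52°  [Z on RA, Q on RU]
3. ∠AUR = 79°  [△RAU]
4. ∠RQZ = 79°  [ZQ∥AU, corresponding at Q]

∠RQZ = 79°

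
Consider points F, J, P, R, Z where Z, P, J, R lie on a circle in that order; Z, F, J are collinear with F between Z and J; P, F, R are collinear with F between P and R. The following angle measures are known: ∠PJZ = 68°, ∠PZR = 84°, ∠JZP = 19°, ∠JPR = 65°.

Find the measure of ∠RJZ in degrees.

1. ∠PRZ = 68°  [same arc ZP]
2. ∠RPZ = 28°  [△ZPR]
3. ∠RJZ = 28°  [same arc ZR]

∠RJZ = 28°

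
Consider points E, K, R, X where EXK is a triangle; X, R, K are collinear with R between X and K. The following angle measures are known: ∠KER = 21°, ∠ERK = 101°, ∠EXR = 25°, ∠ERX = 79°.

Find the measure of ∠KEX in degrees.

1. ∠EKR = 58°  [△ERK]
2. ∠EXK = 25°  [R on ray XK]
3. ∠EKX = 58°  [R on ray KX]
4. ∠KEX = 97°  [△EXK]

∠KEX = 97°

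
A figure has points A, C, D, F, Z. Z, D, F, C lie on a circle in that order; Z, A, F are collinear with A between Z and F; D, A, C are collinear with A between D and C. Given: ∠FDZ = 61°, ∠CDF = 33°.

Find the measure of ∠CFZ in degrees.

∠CFZ = 28°

1. ∠FCZ = 119°  [cyclic ZDFC, opposite ∠D+∠C]
2. ∠CZF = 33°  [same arc FC]
3. ∠CFZ = 28°  [△ZFC]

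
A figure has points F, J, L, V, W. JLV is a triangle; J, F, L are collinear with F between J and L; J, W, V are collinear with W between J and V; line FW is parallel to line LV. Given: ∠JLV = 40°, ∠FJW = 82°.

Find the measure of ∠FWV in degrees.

1. ∠JFW = 40°  [FW∥LV, corresponding at F]
2. ∠FWJ = 58°  [△JFW]
3. ∠FWV = 122°  [linear pair at W on JV]

∠FWV = 122°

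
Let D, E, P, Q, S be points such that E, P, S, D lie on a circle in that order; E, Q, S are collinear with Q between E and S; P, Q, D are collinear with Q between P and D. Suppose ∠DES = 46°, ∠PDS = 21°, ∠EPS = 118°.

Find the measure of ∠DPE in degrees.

1. ∠DPS = 46°  [same arc SD]
2. ∠PES = 21°  [same arc PS]
3. ∠DSP = 113°  [△PSD]
4. ∠ESP = 41°  [△EPS]
5. ∠DEP = 67°  [cyclic EPSD, opposite ∠E+∠S]
6. ∠EDP = 41°  [same arc EP]
7. ∠DPE = 72°  [△EPD]

∠DPE = 72°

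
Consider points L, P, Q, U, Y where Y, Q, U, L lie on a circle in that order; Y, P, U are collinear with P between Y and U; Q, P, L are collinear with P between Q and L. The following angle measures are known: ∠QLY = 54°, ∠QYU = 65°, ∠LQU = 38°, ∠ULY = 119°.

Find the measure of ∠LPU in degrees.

∠LPU = 92°

1. ∠QLU = 65°  [same arc QU]
2. ∠LYU = 38°  [same arc UL]
3. ∠LUY = 23°  [△YUL]
4. ∠LPU = 92°  [△UPL]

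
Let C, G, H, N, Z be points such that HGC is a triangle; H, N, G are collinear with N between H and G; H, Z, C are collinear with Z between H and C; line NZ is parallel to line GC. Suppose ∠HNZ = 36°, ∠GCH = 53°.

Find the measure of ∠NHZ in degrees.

∠NHZ = 91°

1. ∠CGH = 36°  [NZ∥GC, corresponding at N]
2. ∠CHG = 91°  [△HGC]
3. ∠NHZ = 91°  [N on HG, Z on HC]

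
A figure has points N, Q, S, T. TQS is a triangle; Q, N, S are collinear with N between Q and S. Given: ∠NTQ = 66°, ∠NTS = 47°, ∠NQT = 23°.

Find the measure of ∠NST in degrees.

1. ∠QNT = 91°  [△TQN]
2. ∠SNT = 89°  [linear pair at N on QS]
3. ∠NST = 44°  [△TNS]

∠NST = 44°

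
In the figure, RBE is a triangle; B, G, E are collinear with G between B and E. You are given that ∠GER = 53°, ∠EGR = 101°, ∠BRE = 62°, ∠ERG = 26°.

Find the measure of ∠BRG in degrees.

1. ∠BER = 53°  [G on ray EB]
2. ∠BGR = 79°  [linear pair at G on BE]
3. ∠EBR = 65°  [△RBE]
4. ∠GBR = 65°  [G on ray BE]
5. ∠BRG = 36°  [△RBG]

∠BRG = 36°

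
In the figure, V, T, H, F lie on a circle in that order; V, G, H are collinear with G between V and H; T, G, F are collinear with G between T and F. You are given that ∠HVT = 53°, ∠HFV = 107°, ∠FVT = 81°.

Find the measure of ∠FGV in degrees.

∠FGV = 98°

1. ∠HFT = 53°  [same arc TH]
2. ∠HTV = 73°  [cyclic VTHF, opposite ∠T+∠F]
3. ∠FHT = 99°  [cyclic VTHF, opposite ∠V+∠H]
4. ∠FTH = 28°  [△THF]
5. ∠THV = 54°  [△VTH]
6. ∠FVH = 28°  [same arc HF]
7. ∠TFV = 54°  [same arc VT]
8. ∠FGV = 98°  [△VGF]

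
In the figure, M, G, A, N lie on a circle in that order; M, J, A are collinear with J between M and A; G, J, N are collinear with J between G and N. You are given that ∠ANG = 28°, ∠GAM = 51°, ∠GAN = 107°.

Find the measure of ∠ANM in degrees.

1. ∠AMG = 28°  [same arc GA]
2. ∠AGM = 101°  [△MGA]
3. ∠ANM = 79°  [cyclic MGAN, opposite ∠G+∠N]

∠ANM = 79°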